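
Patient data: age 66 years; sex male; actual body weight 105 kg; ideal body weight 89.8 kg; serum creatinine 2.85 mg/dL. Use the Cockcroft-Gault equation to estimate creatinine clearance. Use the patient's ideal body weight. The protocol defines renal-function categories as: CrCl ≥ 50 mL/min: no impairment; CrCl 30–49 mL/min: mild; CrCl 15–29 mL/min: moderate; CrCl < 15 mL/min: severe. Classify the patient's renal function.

mild

CrCl = (140 − 66) × 89.8 / (72 × 2.85) = 6645.2 / 205.20 ≈ 32.4 mL/min
32 mL/min falls in the 'mild' range.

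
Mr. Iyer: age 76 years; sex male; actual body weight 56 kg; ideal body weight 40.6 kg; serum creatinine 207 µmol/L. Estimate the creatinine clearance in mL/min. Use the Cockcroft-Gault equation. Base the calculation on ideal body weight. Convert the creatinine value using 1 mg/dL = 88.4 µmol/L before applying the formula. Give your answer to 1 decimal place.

15.4 mL/min

SCr = 207 / 88.4 = 2.342 mg/dL
CrCl = (140 − 76) × 40.6 / (72 × 2.342) = 2598.4 / 168.62 ≈ 15.4 mL/min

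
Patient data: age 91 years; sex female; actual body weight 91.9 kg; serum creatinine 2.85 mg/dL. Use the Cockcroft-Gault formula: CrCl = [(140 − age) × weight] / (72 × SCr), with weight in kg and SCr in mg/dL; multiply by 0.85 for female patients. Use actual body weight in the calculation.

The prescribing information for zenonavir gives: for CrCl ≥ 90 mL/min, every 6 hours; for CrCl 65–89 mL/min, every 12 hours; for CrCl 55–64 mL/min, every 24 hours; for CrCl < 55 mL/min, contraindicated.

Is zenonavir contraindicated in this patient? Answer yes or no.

CrCl = (140 − 91) × 91.9 / (72 × 2.85) × 0.85 = 4503.1 / 205.20 × 0.85 ≈ 18.7 mL/min
CrCl ≈ 19 mL/min, which is < 55 mL/min.

yes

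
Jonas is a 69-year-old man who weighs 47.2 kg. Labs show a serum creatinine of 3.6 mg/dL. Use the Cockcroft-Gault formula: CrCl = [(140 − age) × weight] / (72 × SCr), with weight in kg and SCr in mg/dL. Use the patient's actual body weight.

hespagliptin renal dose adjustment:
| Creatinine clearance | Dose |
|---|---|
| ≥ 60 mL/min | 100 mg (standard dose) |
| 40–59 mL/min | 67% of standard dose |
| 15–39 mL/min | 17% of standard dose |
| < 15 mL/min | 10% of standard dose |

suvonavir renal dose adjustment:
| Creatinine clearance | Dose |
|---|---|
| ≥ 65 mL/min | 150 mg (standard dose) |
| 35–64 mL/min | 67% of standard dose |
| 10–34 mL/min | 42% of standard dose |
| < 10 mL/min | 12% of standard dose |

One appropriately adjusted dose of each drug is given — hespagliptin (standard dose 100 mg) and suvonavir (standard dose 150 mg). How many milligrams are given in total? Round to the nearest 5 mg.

CrCl = (140 − 69) × 47.2 / (72 × 3.6) = 3351.2 / 259.20 ≈ 12.9 mL/min
CrCl ≈ 13 mL/min.
hespagliptin: < 15 mL/min → 10% of 100 mg = 10 mg.
suvonavir: 10–34 mL/min → 42% of 150 mg = 63 mg.
Total = 10 + 63 = 73 mg.

75 mg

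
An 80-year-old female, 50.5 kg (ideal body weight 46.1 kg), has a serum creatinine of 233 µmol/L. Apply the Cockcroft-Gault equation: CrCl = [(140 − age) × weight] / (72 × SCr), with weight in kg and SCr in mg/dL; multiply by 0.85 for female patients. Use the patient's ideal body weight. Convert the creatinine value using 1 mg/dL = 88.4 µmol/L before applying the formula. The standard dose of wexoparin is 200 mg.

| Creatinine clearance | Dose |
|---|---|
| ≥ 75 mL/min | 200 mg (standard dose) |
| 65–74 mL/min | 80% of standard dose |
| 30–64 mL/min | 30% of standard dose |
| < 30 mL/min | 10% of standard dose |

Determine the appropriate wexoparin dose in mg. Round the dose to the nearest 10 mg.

20 mg

SCr = 233 / 88.4 = 2.636 mg/dL
CrCl = (140 − 80) × 46.1 / (72 × 2.636) × 0.85 = 2766.0 / 189.79 × 0.85 ≈ 12.4 mL/min
CrCl ≈ 12 mL/min → bracket < 30 mL/min.
10% of 200 mg = 20 mg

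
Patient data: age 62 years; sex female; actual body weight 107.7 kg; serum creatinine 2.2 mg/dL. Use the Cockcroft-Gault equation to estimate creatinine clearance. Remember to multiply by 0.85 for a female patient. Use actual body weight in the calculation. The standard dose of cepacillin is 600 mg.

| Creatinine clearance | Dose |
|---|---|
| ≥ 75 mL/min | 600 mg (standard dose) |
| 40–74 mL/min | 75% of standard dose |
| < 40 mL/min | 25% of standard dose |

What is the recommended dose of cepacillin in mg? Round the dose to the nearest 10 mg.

450 mg

CrCl = (140 − 62) × 107.7 / (72 × 2.2) × 0.85 = 8400.6 / 158.40 × 0.85 ≈ 45.1 mL/min
CrCl ≈ 45 mL/min → bracket 40–74 mL/min.
75% of 600 mg = 450 mg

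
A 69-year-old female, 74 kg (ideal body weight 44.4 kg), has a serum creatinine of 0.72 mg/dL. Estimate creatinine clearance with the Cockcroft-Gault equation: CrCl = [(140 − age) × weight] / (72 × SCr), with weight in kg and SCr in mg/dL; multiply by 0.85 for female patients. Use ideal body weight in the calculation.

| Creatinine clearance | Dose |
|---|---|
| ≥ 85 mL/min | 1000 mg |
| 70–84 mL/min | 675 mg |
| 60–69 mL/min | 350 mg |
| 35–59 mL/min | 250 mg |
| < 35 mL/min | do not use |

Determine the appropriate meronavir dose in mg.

CrCl = (140 − 69) × 44.4 / (72 × 0.72) × 0.85 = 3152.4 / 51.84 × 0.85 ≈ 51.7 mL/min
CrCl ≈ 52 mL/min → bracket 35–59 mL/min.
Dose for this bracket: 250 mg.

250 mg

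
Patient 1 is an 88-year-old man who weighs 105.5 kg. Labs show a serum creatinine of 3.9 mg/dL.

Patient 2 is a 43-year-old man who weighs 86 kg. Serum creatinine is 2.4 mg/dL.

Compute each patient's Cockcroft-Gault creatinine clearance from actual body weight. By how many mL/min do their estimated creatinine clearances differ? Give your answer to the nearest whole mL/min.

Patient 1: CrCl = (140 − 88) × 105.5 / (72 × 3.9) = 5486.0 / 280.80 ≈ 19.5 mL/min
Patient 2: CrCl = (140 − 43) × 86 / (72 × 2.4) = 8342.0 / 172.80 ≈ 48.3 mL/min
|19.5 − 48.3| = 28.8 mL/min

29 mL/min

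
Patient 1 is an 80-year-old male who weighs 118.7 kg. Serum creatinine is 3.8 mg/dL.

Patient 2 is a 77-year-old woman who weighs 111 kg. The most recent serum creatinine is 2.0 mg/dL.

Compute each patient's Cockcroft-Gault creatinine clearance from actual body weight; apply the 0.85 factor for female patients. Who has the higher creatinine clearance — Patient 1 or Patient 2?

Patient 1: CrCl = (140 − 80) × 118.7 / (72 × 3.8) = 7122.0 / 273.60 ≈ 26.0 mL/min
Patient 2: CrCl = (140 − 77) × 111 / (72 × 2) × 0.85 = 6993.0 / 144.00 × 0.85 ≈ 41.3 mL/min
26.0 vs 41.3 mL/min → Patient 2 is higher.

Patient 2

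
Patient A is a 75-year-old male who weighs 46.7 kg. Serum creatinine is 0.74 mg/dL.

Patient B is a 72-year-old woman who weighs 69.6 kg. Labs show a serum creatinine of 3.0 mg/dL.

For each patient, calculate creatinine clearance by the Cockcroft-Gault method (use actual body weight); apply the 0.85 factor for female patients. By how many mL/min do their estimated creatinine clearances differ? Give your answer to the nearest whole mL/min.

38 mL/min

Patient A: CrCl = (140 − 75) × 46.7 / (72 × 0.74) = 3035.5 / 53.28 ≈ 57.0 mL/min
Patient B: CrCl = (140 − 72) × 69.6 / (72 × 3) × 0.85 = 4732.8 / 216.00 × 0.85 ≈ 18.6 mL/min
|57.0 − 18.6| = 38.4 mL/min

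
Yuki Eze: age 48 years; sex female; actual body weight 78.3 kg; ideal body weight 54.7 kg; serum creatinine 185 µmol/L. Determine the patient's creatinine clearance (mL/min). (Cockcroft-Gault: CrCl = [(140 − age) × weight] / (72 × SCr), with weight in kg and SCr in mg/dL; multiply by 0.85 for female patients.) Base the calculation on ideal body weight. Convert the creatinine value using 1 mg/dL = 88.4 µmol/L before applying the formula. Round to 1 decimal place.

SCr = 185 / 88.4 = 2.093 mg/dL
CrCl = (140 − 48) × 54.7 / (72 × 2.093) × 0.85 = 5032.4 / 150.70 × 0.85 ≈ 28.4 mL/min

28.4 mL/min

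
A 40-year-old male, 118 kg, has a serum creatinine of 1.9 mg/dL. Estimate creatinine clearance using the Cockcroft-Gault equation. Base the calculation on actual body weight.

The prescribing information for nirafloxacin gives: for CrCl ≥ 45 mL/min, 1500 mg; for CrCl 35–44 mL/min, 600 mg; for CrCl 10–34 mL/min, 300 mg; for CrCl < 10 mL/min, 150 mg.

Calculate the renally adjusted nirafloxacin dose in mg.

CrCl = (140 − 40) × 118 / (72 × 1.9) = 11800.0 / 136.80 ≈ 86.3 mL/min
CrCl ≈ 86 mL/min → bracket ≥ 45 mL/min.
Dose for this bracket: 1500 mg.

1500 mg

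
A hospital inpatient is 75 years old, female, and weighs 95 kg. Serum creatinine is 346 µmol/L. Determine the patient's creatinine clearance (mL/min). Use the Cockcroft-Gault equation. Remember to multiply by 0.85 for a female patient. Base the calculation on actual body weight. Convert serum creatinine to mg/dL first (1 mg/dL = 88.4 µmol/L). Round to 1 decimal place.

SCr = 346 / 88.4 = 3.914 mg/dL
CrCl = (140 − 75) × 95 / (72 × 3.914) × 0.85 = 6175.0 / 281.81 × 0.85 ≈ 18.6 mL/min

18.6 mL/min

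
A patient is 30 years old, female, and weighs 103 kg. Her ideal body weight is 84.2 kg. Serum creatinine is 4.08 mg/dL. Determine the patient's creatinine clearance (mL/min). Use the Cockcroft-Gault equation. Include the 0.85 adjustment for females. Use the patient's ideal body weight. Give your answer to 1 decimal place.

26.8 mL/min

CrCl = (140 − 30) × 84.2 / (72 × 4.08) × 0.85 = 9262.0 / 293.76 × 0.85 ≈ 26.8 mL/min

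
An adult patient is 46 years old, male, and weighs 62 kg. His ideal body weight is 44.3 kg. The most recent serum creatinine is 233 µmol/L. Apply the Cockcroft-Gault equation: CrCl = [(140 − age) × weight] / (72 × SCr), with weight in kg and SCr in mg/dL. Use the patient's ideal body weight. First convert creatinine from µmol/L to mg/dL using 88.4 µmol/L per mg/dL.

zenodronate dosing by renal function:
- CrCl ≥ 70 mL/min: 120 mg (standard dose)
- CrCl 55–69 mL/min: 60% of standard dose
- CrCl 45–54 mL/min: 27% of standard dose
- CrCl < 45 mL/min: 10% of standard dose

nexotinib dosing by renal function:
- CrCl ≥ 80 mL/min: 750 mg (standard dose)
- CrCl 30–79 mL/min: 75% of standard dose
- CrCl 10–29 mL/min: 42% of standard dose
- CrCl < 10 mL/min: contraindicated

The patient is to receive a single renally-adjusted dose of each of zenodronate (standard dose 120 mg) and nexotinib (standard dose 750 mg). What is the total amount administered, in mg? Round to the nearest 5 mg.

325 mg

SCr = 233 / 88.4 = 2.636 mg/dL
CrCl = (140 − 46) × 44.3 / (72 × 2.636) = 4164.2 / 189.79 ≈ 21.9 mL/min
CrCl ≈ 22 mL/min.
zenodronate: < 45 mL/min → 10% of 120 mg = 12 mg.
nexotinib: 10–29 mL/min → 42% of 750 mg = 315 mg.
Total = 12 + 315 = 327 mg.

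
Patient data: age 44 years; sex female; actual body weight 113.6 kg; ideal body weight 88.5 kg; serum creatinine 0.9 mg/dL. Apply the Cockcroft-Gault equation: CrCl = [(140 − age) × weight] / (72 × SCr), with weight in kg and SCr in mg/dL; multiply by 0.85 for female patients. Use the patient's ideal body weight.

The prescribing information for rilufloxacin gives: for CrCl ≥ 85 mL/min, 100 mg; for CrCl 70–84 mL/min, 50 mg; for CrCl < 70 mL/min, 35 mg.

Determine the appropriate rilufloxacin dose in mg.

100 mg

CrCl = (140 − 44) × 88.5 / (72 × 0.9) × 0.85 = 8496.0 / 64.80 × 0.85 ≈ 111.4 mL/min
CrCl ≈ 111 mL/min → bracket ≥ 85 mL/min.
Dose for this bracket: 100 mg.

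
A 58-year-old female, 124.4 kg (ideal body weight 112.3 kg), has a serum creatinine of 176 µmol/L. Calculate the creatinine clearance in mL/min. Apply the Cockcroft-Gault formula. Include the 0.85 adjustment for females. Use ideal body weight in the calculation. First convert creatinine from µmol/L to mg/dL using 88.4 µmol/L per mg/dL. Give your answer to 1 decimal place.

SCr = 176 / 88.4 = 1.991 mg/dL
CrCl = (140 − 58) × 112.3 / (72 × 1.991) × 0.85 = 9208.6 / 143.35 × 0.85 ≈ 54.6 mL/min

54.6 mL/min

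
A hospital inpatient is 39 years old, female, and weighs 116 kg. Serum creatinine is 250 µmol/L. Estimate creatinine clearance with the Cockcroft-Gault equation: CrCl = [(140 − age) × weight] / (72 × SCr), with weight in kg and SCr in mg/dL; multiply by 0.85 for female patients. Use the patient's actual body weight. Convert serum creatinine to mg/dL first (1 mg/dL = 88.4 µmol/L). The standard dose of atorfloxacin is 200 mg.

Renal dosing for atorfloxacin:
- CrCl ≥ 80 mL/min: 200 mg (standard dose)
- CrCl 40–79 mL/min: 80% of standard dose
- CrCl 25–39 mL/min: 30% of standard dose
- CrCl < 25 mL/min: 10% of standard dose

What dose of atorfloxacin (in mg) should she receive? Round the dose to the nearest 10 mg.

160 mg

SCr = 250 / 88.4 = 2.828 mg/dL
CrCl = (140 − 39) × 116 / (72 × 2.828) × 0.85 = 11716.0 / 203.62 × 0.85 ≈ 48.9 mL/min
CrCl ≈ 49 mL/min → bracket 40–79 mL/min.
80% of 200 mg = 160 mg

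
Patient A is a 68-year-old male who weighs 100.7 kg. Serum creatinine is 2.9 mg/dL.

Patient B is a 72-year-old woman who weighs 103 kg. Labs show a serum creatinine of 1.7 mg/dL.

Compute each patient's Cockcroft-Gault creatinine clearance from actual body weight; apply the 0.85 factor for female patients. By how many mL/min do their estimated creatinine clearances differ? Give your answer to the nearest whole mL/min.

14 mL/min

Patient A: CrCl = (140 − 68) × 100.7 / (72 × 2.9) = 7250.4 / 208.80 ≈ 34.7 mL/min
Patient B: CrCl = (140 − 72) × 103 / (72 × 1.7) × 0.85 = 7004.0 / 122.40 × 0.85 ≈ 48.6 mL/min
|34.7 − 48.6| = 13.9 mL/min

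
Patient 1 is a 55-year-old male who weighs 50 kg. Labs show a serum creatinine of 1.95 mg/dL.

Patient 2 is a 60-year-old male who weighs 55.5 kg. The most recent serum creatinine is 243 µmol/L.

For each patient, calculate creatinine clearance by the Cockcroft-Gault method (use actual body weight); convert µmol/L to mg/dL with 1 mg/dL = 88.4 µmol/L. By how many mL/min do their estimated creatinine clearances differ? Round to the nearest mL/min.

Patient 1: CrCl = (140 − 55) × 50 / (72 × 1.95) = 4250.0 / 140.40 ≈ 30.3 mL/min
Patient 2: SCr = 243 / 88.4 = 2.749 mg/dL
Patient 2: CrCl = (140 − 60) × 55.5 / (72 × 2.749) = 4440.0 / 197.93 ≈ 22.4 mL/min
|30.3 − 22.4| = 7.9 mL/min

8 mL/min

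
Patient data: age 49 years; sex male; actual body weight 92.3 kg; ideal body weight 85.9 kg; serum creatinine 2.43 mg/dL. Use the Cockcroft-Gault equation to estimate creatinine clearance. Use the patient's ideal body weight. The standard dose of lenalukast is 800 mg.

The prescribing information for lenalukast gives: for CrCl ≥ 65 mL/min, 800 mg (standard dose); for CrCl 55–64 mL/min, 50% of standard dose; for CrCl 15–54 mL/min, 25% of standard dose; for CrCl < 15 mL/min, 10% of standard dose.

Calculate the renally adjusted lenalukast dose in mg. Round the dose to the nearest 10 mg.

200 mg

CrCl = (140 − 49) × 85.9 / (72 × 2.43) = 7816.9 / 174.96 ≈ 44.7 mL/min
CrCl ≈ 45 mL/min → bracket 15–54 mL/min.
25% of 800 mg = 200 mg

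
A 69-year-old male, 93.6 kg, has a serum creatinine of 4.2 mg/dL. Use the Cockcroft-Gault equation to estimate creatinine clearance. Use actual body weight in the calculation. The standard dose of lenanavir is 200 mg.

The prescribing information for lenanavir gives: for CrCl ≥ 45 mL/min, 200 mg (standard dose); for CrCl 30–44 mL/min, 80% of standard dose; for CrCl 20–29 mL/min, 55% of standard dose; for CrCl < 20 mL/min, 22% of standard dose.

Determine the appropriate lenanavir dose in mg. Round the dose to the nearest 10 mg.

CrCl = (140 − 69) × 93.6 / (72 × 4.2) = 6645.6 / 302.40 ≈ 22.0 mL/min
CrCl ≈ 22 mL/min → bracket 20–29 mL/min.
55% of 200 mg = 110 mg

110 mg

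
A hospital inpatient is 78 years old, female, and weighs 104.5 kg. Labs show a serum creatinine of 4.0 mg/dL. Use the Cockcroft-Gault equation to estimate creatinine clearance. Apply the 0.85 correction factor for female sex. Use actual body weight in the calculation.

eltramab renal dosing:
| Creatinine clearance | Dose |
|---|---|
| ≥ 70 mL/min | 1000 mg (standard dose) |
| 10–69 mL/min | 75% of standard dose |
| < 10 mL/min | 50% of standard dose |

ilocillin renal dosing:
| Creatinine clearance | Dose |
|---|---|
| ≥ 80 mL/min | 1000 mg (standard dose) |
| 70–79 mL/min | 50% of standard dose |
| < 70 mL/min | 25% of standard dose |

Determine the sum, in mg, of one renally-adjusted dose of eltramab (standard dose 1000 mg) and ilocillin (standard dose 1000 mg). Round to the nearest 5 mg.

1000 mg

CrCl = (140 − 78) × 104.5 / (72 × 4) × 0.85 = 6479.0 / 288.00 × 0.85 ≈ 19.1 mL/min
CrCl ≈ 19 mL/min.
eltramab: 10–69 mL/min → 75% of 1000 mg = 750 mg.
ilocillin: < 70 mL/min → 25% of 1000 mg = 250 mg.
Total = 750 + 250 = 1000 mg.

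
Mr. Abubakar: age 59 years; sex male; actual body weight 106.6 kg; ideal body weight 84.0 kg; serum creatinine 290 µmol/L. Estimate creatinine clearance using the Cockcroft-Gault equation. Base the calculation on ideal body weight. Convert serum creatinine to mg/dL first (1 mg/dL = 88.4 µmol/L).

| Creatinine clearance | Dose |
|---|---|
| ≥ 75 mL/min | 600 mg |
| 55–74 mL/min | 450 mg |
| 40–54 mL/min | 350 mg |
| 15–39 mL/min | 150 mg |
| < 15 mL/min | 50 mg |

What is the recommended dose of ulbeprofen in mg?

150 mg

SCr = 290 / 88.4 = 3.281 mg/dL
CrCl = (140 − 59) × 84 / (72 × 3.281) = 6804.0 / 236.23 ≈ 28.8 mL/min
CrCl ≈ 29 mL/min → bracket 15–39 mL/min.
Dose for this bracket: 150 mg.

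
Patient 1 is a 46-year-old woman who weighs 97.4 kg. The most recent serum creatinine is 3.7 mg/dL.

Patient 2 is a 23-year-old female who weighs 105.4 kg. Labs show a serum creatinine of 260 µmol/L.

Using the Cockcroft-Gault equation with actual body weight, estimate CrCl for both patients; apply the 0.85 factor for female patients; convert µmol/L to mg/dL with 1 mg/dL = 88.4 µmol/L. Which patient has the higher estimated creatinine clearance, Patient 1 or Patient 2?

Patient 1: CrCl = (140 − 46) × 97.4 / (72 × 3.7) × 0.85 = 9155.6 / 266.40 × 0.85 ≈ 29.2 mL/min
Patient 2: SCr = 260 / 88.4 = 2.941 mg/dL
Patient 2: CrCl = (140 − 23) × 105.4 / (72 × 2.941) × 0.85 = 12331.8 / 211.75 × 0.85 ≈ 49.5 mL/min
29.2 vs 49.5 mL/min → Patient 2 is higher.

Patient 2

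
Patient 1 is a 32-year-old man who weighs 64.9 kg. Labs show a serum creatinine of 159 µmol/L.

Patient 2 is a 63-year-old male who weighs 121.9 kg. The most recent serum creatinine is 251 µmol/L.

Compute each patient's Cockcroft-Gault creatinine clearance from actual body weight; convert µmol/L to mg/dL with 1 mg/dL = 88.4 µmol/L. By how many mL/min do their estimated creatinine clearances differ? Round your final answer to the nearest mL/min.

8 mL/min

Patient 1: SCr = 159 / 88.4 = 1.799 mg/dL
Patient 1: CrCl = (140 − 32) × 64.9 / (72 × 1.799) = 7009.2 / 129.53 ≈ 54.1 mL/min
Patient 2: SCr = 251 / 88.4 = 2.839 mg/dL
Patient 2: CrCl = (140 − 63) × 121.9 / (72 × 2.839) = 9386.3 / 204.41 ≈ 45.9 mL/min
|54.1 − 45.9| = 8.2 mL/min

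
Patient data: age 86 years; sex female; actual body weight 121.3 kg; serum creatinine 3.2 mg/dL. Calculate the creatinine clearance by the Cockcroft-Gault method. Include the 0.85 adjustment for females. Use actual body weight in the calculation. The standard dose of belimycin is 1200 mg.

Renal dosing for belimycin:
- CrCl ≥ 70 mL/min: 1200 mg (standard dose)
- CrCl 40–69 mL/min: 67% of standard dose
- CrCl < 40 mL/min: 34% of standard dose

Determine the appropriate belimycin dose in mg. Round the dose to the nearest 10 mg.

410 mg

CrCl = (140 − 86) × 121.3 / (72 × 3.2) × 0.85 = 6550.2 / 230.40 × 0.85 ≈ 24.2 mL/min
CrCl ≈ 24 mL/min → bracket < 40 mL/min.
34% of 1200 mg = 408 mg → 410 mg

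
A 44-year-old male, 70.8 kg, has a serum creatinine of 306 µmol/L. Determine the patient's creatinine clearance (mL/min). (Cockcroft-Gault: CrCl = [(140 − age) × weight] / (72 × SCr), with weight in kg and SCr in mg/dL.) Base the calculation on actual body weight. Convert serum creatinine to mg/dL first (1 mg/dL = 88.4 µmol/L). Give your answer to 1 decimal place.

SCr = 306 / 88.4 = 3.462 mg/dL
CrCl = (140 − 44) × 70.8 / (72 × 3.462) = 6796.8 / 249.26 ≈ 27.3 mL/min

27.3 mL/min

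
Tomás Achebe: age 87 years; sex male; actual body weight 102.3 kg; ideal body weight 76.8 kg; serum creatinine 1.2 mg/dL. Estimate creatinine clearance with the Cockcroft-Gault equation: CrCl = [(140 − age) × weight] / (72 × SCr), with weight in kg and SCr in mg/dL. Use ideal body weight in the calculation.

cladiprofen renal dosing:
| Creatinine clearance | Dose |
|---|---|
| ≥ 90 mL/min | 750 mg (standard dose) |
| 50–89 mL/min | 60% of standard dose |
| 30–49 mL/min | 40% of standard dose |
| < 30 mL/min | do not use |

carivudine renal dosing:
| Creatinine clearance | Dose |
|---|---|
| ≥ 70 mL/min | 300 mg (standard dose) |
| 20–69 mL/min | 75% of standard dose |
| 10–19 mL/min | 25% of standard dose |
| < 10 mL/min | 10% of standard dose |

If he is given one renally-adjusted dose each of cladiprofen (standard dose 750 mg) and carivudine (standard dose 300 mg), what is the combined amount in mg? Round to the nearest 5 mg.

CrCl = (140 − 87) × 76.8 / (72 × 1.2) = 4070.4 / 86.40 ≈ 47.1 mL/min
CrCl ≈ 47 mL/min.
cladiprofen: 30–49 mL/min → 40% of 750 mg = 300 mg.
carivudine: 20–69 mL/min → 75% of 300 mg = 225 mg.
Total = 300 + 225 = 525 mg.

525 mg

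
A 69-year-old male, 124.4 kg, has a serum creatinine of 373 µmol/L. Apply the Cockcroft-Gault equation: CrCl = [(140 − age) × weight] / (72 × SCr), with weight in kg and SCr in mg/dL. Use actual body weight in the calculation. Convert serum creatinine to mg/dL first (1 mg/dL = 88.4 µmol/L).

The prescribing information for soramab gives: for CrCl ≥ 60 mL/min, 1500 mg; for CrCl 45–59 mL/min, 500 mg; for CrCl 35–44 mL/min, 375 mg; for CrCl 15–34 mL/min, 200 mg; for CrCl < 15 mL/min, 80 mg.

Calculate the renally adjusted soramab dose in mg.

200 mg

SCr = 373 / 88.4 = 4.219 mg/dL
CrCl = (140 − 69) × 124.4 / (72 × 4.219) = 8832.4 / 303.77 ≈ 29.1 mL/min
CrCl ≈ 29 mL/min → bracket 15–34 mL/min.
Dose for this bracket: 200 mg.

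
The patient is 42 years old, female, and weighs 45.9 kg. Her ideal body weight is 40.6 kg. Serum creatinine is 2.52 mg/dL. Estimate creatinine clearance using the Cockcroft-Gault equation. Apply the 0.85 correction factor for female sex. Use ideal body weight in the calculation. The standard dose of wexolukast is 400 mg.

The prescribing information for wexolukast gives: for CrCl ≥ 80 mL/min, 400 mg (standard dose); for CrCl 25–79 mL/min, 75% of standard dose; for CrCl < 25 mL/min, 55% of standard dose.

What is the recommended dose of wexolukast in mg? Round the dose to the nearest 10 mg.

CrCl = (140 − 42) × 40.6 / (72 × 2.52) × 0.85 = 3978.8 / 181.44 × 0.85 ≈ 18.6 mL/min
CrCl ≈ 19 mL/min → bracket < 25 mL/min.
55% of 400 mg = 220 mg

220 mg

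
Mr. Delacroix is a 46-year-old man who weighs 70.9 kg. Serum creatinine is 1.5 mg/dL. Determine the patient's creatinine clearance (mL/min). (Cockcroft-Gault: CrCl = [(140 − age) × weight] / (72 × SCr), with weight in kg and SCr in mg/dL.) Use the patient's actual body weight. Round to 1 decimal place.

61.7 mL/min

CrCl = (140 − 46) × 70.9 / (72 × 1.5) = 6664.6 / 108.00 ≈ 61.7 mL/min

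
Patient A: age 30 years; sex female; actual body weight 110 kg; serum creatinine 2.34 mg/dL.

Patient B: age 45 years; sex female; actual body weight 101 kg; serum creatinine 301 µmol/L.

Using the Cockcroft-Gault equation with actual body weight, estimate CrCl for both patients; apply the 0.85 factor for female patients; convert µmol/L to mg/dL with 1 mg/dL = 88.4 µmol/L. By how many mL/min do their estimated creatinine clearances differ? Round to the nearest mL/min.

Patient A: CrCl = (140 − 30) × 110 / (72 × 2.34) × 0.85 = 12100.0 / 168.48 × 0.85 ≈ 61.0 mL/min
Patient B: SCr = 301 / 88.4 = 3.405 mg/dL
Patient B: CrCl = (140 − 45) × 101 / (72 × 3.405) × 0.85 = 9595.0 / 245.16 × 0.85 ≈ 33.3 mL/min
|61.0 − 33.3| = 27.7 mL/min

28 mL/min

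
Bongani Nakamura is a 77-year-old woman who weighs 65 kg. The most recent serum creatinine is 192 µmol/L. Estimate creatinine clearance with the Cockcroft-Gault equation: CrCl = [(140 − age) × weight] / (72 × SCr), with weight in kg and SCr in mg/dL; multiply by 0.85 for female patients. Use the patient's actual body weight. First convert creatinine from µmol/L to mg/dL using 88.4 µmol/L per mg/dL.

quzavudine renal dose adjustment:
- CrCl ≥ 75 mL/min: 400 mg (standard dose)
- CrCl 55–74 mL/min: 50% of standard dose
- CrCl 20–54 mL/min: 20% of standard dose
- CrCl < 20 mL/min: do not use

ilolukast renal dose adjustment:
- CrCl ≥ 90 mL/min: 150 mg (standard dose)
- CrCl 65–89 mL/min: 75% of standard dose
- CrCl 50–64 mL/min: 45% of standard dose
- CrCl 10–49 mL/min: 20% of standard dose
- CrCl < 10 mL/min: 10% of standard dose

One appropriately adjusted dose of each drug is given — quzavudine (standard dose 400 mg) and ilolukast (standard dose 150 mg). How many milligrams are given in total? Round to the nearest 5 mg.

SCr = 192 / 88.4 = 2.172 mg/dL
CrCl = (140 − 77) × 65 / (72 × 2.172) × 0.85 = 4095.0 / 156.38 × 0.85 ≈ 22.3 mL/min
CrCl ≈ 22 mL/min.
quzavudine: 20–54 mL/min → 20% of 400 mg = 80 mg.
ilolukast: 10–49 mL/min → 20% of 150 mg = 30 mg.
Total = 80 + 30 = 110 mg.

110 mg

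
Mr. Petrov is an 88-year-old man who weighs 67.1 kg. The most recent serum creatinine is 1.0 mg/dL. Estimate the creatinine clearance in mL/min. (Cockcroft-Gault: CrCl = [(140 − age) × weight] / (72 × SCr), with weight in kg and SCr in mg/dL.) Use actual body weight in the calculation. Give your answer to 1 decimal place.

48.5 mL/min

CrCl = (140 − 88) × 67.1 / (72 × 1) = 3489.2 / 72.00 ≈ 48.5 mL/min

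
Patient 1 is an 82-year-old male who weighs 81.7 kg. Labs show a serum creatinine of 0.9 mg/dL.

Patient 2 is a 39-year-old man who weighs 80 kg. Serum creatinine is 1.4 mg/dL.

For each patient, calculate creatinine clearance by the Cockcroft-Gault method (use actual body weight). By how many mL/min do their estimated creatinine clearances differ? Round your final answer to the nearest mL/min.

7 mL/min

Patient 1: CrCl = (140 − 82) × 81.7 / (72 × 0.9) = 4738.6 / 64.80 ≈ 73.1 mL/min
Patient 2: CrCl = (140 − 39) × 80 / (72 × 1.4) = 8080.0 / 100.80 ≈ 80.2 mL/min
|73.1 − 80.2| = 7.1 mL/min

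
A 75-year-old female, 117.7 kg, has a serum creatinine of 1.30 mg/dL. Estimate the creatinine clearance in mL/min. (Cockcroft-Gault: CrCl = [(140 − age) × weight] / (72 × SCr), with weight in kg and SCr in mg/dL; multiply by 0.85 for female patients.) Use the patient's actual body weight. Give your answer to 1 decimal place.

69.5 mL/min

CrCl = (140 − 75) × 117.7 / (72 × 1.3) × 0.85 = 7650.5 / 93.60 × 0.85 ≈ 69.5 mL/min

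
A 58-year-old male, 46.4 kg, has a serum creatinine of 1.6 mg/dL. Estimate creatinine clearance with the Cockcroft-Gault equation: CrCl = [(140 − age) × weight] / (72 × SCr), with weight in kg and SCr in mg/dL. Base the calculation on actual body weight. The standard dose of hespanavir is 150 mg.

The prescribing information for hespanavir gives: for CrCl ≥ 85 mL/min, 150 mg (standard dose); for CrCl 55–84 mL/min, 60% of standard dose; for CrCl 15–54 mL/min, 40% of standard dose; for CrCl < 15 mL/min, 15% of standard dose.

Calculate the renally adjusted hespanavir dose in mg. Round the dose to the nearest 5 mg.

60 mg

CrCl = (140 − 58) × 46.4 / (72 × 1.6) = 3804.8 / 115.20 ≈ 33.0 mL/min
CrCl ≈ 33 mL/min → bracket 15–54 mL/min.
40% of 150 mg = 60 mg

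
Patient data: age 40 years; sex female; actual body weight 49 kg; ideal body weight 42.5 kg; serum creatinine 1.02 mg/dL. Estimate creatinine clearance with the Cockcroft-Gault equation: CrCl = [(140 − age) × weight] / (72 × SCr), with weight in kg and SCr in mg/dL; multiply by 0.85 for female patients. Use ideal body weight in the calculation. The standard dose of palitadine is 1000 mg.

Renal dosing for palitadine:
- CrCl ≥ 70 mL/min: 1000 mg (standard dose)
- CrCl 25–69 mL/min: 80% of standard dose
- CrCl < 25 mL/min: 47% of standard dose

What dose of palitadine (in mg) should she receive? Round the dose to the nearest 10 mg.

CrCl = (140 − 40) × 42.5 / (72 × 1.02) × 0.85 = 4250.0 / 73.44 × 0.85 ≈ 49.2 mL/min
CrCl ≈ 49 mL/min → bracket 25–69 mL/min.
80% of 1000 mg = 800 mg

800 mg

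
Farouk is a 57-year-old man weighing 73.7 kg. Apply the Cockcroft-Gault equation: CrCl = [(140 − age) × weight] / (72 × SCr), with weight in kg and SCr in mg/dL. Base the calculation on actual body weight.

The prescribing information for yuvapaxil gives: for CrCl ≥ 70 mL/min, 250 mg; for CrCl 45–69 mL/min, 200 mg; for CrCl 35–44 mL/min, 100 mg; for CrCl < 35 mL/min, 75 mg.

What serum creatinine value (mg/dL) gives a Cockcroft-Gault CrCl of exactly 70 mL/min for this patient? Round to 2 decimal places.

1.21 mg/dL

Standard dose requires CrCl ≥ 70 mL/min.
Set (140 − 57) × 73.7 / (72 × SCr) = 70
SCr = (140 − 57) × 73.7 / (72 × 70) = 1.214 mg/dL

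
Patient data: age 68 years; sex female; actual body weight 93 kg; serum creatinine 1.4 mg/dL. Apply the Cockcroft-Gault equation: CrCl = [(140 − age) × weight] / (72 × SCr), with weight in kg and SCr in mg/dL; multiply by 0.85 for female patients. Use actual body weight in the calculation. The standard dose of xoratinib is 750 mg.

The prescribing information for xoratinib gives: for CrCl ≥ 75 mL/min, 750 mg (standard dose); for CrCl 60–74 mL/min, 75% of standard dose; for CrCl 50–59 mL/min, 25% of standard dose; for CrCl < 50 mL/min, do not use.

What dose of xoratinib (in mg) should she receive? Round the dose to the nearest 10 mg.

190 mg

CrCl = (140 − 68) × 93 / (72 × 1.4) × 0.85 = 6696.0 / 100.80 × 0.85 ≈ 56.5 mL/min
CrCl ≈ 56 mL/min → bracket 50–59 mL/min.
25% of 750 mg = 187.5 mg → 190 mg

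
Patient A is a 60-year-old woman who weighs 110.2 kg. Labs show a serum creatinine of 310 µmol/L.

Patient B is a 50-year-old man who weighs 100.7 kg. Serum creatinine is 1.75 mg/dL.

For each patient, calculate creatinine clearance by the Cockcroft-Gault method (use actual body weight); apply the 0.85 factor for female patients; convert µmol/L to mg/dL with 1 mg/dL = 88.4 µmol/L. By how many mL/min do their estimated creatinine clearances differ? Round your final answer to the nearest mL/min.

Patient A: SCr = 310 / 88.4 = 3.507 mg/dL
Patient A: CrCl = (140 − 60) × 110.2 / (72 × 3.507) × 0.85 = 8816.0 / 252.50 × 0.85 ≈ 29.7 mL/min
Patient B: CrCl = (140 − 50) × 100.7 / (72 × 1.75) = 9063.0 / 126.00 ≈ 71.9 mL/min
|29.7 − 71.9| = 42.2 mL/min

42 mL/min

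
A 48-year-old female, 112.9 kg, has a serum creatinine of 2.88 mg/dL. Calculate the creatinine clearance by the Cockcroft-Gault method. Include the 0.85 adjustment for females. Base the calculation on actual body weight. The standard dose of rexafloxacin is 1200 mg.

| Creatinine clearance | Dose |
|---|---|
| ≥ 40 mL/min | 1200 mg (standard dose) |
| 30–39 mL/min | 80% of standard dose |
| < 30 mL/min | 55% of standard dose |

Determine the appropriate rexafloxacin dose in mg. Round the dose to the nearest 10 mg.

CrCl = (140 − 48) × 112.9 / (72 × 2.88) × 0.85 = 10386.8 / 207.36 × 0.85 ≈ 42.6 mL/min
CrCl ≈ 43 mL/min → bracket ≥ 40 mL/min.
100% of 1200 mg = 1200 mg

1200 mg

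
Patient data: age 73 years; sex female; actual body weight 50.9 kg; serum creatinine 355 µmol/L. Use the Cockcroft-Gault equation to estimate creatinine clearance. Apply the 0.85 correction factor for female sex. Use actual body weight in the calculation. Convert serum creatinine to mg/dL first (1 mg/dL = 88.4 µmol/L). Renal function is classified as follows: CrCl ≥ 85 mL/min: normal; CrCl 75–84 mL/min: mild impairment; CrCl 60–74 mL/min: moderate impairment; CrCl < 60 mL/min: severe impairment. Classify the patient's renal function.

SCr = 355 / 88.4 = 4.016 mg/dL
CrCl = (140 − 73) × 50.9 / (72 × 4.016) × 0.85 = 3410.3 / 289.15 × 0.85 ≈ 10.0 mL/min
10 mL/min falls in the 'severe impairment' range.

severe impairment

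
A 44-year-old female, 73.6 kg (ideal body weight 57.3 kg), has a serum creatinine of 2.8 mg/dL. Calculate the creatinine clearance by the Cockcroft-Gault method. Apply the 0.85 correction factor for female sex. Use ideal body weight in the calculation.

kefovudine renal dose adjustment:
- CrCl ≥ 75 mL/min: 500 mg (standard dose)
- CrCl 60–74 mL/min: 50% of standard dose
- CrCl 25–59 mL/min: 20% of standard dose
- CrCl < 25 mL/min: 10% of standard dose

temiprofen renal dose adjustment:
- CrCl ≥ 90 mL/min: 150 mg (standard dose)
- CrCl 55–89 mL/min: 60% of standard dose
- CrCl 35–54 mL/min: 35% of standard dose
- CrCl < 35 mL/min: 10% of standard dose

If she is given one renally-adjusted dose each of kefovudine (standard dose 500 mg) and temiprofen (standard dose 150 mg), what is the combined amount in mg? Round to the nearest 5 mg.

65 mg

CrCl = (140 − 44) × 57.3 / (72 × 2.8) × 0.85 = 5500.8 / 201.60 × 0.85 ≈ 23.2 mL/min
CrCl ≈ 23 mL/min.
kefovudine: < 25 mL/min → 10% of 500 mg = 50 mg.
temiprofen: < 35 mL/min → 10% of 150 mg = 15 mg.
Total = 50 + 15 = 65 mg.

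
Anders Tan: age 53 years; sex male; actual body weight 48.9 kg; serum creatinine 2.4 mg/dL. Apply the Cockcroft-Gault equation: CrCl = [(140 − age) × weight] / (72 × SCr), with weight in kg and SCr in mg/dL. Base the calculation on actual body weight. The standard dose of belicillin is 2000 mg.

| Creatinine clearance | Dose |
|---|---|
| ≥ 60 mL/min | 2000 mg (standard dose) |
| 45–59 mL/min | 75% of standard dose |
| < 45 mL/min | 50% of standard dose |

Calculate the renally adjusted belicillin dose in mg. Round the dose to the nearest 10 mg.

CrCl = (140 − 53) × 48.9 / (72 × 2.4) = 4254.3 / 172.80 ≈ 24.6 mL/min
CrCl ≈ 25 mL/min → bracket < 45 mL/min.
50% of 2000 mg = 1000 mg

1000 mg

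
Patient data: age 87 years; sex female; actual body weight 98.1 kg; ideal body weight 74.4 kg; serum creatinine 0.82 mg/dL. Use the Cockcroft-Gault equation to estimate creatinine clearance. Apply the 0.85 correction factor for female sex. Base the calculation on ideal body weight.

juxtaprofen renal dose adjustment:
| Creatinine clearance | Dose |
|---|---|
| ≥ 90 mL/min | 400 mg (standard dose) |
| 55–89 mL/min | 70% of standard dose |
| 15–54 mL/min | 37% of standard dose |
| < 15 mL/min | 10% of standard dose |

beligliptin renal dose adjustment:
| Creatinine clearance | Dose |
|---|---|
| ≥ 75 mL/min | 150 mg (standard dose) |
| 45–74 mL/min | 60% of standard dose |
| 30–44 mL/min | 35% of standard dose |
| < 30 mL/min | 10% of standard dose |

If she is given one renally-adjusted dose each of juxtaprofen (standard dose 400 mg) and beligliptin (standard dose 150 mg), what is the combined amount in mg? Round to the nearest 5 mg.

CrCl = (140 − 87) × 74.4 / (72 × 0.82) × 0.85 = 3943.2 / 59.04 × 0.85 ≈ 56.8 mL/min
CrCl ≈ 57 mL/min.
juxtaprofen: 55–89 mL/min → 70% of 400 mg = 280 mg.
beligliptin: 45–74 mL/min → 60% of 150 mg = 90 mg.
Total = 280 + 90 = 370 mg.

370 mg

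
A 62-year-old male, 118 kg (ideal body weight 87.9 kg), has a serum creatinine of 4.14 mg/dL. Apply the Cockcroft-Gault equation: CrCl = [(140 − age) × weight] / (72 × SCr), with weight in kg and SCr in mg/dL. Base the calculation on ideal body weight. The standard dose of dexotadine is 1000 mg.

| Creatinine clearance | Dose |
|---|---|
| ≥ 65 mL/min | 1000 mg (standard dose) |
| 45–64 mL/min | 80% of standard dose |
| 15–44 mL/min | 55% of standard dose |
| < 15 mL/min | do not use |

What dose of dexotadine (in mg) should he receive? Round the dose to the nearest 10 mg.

550 mg

CrCl = (140 − 62) × 87.9 / (72 × 4.14) = 6856.2 / 298.08 ≈ 23.0 mL/min
CrCl ≈ 23 mL/min → bracket 15–44 mL/min.
55% of 1000 mg = 550 mg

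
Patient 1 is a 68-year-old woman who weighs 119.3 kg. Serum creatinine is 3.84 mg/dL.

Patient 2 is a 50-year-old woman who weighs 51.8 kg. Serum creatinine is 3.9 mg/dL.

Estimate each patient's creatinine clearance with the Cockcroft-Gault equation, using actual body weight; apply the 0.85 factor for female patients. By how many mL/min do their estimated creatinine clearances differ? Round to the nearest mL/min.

12 mL/min

Patient 1: CrCl = (140 − 68) × 119.3 / (72 × 3.84) × 0.85 = 8589.6 / 276.48 × 0.85 ≈ 26.4 mL/min
Patient 2: CrCl = (140 − 50) × 51.8 / (72 × 3.9) × 0.85 = 4662.0 / 280.80 × 0.85 ≈ 14.1 mL/min
|26.4 − 14.1| = 12.3 mL/min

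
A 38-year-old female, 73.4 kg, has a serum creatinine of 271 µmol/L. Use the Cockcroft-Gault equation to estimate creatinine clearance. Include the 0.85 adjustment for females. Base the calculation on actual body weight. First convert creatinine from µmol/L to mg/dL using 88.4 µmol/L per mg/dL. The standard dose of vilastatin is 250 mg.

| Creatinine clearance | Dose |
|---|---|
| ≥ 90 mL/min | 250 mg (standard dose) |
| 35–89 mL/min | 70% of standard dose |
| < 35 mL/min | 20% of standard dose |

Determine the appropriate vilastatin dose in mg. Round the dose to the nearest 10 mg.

50 mg

SCr = 271 / 88.4 = 3.066 mg/dL
CrCl = (140 − 38) × 73.4 / (72 × 3.066) × 0.85 = 7486.8 / 220.75 × 0.85 ≈ 28.8 mL/min
CrCl ≈ 29 mL/min → bracket < 35 mL/min.
20% of 250 mg = 50 mg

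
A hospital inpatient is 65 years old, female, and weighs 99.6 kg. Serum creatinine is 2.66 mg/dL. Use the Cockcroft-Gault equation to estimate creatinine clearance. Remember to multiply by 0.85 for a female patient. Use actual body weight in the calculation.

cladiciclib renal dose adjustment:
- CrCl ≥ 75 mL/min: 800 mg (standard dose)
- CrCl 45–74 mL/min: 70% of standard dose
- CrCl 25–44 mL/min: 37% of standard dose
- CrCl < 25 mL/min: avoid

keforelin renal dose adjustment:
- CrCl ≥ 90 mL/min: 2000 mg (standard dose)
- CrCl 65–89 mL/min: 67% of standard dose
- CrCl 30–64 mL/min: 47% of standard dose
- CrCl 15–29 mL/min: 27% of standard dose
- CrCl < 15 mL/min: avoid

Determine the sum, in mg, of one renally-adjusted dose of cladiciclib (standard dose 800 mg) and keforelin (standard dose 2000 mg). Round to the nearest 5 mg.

CrCl = (140 − 65) × 99.6 / (72 × 2.66) × 0.85 = 7470.0 / 191.52 × 0.85 ≈ 33.2 mL/min
CrCl ≈ 33 mL/min.
cladiciclib: 25–44 mL/min → 37% of 800 mg = 296 mg.
keforelin: 30–64 mL/min → 47% of 2000 mg = 940 mg.
Total = 296 + 940 = 1236 mg.

1235 mg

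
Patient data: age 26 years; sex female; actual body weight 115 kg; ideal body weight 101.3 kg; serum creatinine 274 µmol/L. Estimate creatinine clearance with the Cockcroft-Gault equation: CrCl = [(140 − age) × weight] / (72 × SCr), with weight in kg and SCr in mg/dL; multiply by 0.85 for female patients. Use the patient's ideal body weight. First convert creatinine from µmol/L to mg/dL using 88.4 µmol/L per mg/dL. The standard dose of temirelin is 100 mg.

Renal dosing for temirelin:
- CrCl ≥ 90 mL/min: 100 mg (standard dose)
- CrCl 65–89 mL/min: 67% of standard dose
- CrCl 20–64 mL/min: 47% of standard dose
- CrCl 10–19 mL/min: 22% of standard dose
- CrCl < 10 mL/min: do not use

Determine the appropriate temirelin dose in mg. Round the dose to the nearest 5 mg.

45 mg

SCr = 274 / 88.4 = 3.1 mg/dL
CrCl = (140 − 26) × 101.3 / (72 × 3.1) × 0.85 = 11548.2 / 223.20 × 0.85 ≈ 44.0 mL/min
CrCl ≈ 44 mL/min → bracket 20–64 mL/min.
47% of 100 mg = 47 mg → 45 mg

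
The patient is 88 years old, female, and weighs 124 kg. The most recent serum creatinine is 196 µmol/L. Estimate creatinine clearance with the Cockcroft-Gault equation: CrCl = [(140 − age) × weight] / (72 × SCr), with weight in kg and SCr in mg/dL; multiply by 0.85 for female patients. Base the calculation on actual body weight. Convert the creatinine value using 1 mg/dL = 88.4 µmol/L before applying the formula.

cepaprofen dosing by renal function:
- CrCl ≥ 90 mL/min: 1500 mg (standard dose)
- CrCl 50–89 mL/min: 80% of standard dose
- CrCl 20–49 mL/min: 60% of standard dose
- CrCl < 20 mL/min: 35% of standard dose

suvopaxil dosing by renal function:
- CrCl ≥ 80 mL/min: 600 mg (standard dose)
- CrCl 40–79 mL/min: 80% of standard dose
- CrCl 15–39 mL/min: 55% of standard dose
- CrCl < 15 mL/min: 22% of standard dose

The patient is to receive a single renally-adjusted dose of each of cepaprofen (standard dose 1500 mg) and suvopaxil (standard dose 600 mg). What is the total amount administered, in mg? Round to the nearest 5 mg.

SCr = 196 / 88.4 = 2.217 mg/dL
CrCl = (140 − 88) × 124 / (72 × 2.217) × 0.85 = 6448.0 / 159.62 × 0.85 ≈ 34.3 mL/min
CrCl ≈ 34 mL/min.
cepaprofen: 20–49 mL/min → 60% of 1500 mg = 900 mg.
suvopaxil: 15–39 mL/min → 55% of 600 mg = 330 mg.
Total = 900 + 330 = 1230 mg.

1230 mg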